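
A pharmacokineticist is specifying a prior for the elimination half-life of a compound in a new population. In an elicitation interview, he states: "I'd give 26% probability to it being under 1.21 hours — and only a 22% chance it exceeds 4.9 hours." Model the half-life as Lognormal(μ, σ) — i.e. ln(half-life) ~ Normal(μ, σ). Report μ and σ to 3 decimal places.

μ ≈ 0.826, σ ≈ 0.988

If T ~ Lognormal(μ,σ) then ln T ~ Normal(μ,σ), so the p-quantile of ln T is μ + z_p·σ.
ln(1.21) = 0.1906 and ln(4.9) = 1.589; z_{0.26} = -0.6433, z_{0.78} = 0.7722.
σ = (1.589 − 0.1906)/(0.7722 − (-0.6433)) = 0.988.
μ = 0.1906 − (-0.6433)·0.988 = 0.826.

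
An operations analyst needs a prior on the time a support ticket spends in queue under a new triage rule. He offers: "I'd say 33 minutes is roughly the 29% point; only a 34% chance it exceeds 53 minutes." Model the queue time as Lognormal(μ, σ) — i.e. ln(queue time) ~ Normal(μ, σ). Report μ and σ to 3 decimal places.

If T ~ Lognormal(μ,σ) then ln T ~ Normal(μ,σ), so the p-quantile of ln T is μ + z_p·σ.
ln(33) = 3.497 and ln(53) = 3.97; z_{0.29} = -0.5534, z_{0.66} = 0.4125.
σ = (3.97 − 3.497)/(0.4125 − (-0.5534)) = 0.491.
μ = 3.497 − (-0.5534)·0.491 = 3.768.

μ ≈ 3.768, σ ≈ 0.491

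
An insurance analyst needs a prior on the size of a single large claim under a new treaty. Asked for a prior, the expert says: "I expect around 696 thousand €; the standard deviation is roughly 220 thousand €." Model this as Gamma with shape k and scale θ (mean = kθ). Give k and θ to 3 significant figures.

k ≈ 10, θ ≈ 69.5

For Gamma(k, scale θ): mean = kθ, variance = kθ², so CV = 1/√k.
CV = SD/mean = 220/696 = 0.3161, hence k = 1/CV² = 10.
Then θ = mean/k = 696/10 = 69.5.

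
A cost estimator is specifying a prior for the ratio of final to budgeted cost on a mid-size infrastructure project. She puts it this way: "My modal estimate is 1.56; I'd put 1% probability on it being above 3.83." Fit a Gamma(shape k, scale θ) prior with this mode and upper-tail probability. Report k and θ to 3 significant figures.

Gamma(k,θ) with k>1 has mode (k−1)θ, so θ = 1.56/(k−1).
Need P(X < 3.83) = 0.99 with θ tied to k this way. Start at k = 2, θ = 1.56: P(X<3.83) ≈ 0.703.
Too low — raise k to concentrate. Iterating converges to k ≈ 6.84.
Then θ = 1.56/(6.84−1) ≈ 0.267.

k ≈ 6.84, θ ≈ 0.267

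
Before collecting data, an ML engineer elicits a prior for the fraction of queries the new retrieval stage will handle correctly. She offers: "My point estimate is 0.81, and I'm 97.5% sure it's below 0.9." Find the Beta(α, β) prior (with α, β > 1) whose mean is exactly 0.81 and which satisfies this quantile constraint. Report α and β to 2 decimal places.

α ≈ 46.08, β ≈ 10.81

With mean 0.81 fixed, write α = 0.81s, β = 0.19s where s = α+β.
Need P(θ < 0.9) = 0.975 under Beta(0.81s, 0.19s). Normal approximation: (q−m)/√(m(1−m)/s) ≈ z_{0.975} = 1.96, so s ≈ 0.81·0.19·(1.96)²/(0.9−0.81)² = 73.0.
At s = 73.0: P(θ<0.9) ≈ 0.987. Adjusting to match 0.975 gives s ≈ 56.89.
So α = 0.81·56.89 ≈ 46.08, β = 0.19·56.89 ≈ 10.81.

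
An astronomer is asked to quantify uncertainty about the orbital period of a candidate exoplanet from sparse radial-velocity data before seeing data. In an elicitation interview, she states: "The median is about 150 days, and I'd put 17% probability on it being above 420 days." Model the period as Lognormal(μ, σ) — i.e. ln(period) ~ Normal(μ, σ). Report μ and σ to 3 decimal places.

If T ~ Lognormal(μ,σ) then ln T ~ Normal(μ,σ), so the p-quantile of ln T is μ + z_p·σ.
ln(150) = 5.011 and ln(420) = 6.04; z_{0.5} = 0, z_{0.83} = 0.9542.
σ = (6.04 − 5.011)/(0.9542 − (0)) = 1.079.
μ = 5.011 − (0)·1.079 = 5.011.

μ ≈ 5.011, σ ≈ 1.079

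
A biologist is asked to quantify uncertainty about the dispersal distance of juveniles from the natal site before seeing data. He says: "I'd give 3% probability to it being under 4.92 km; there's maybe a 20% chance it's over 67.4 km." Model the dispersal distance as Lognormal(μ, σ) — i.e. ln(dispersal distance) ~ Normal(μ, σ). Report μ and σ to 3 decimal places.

If T ~ Lognormal(μ,σ) then ln T ~ Normal(μ,σ), so the p-quantile of ln T is μ + z_p·σ.
ln(4.92) = 1.593 and ln(67.4) = 4.211; z_{0.03} = -1.881, z_{0.8} = 0.8416.
σ = (4.211 − 1.593)/(0.8416 − (-1.881)) = 0.961.
μ = 1.593 − (-1.881)·0.961 = 3.402.

μ ≈ 3.402, σ ≈ 0.961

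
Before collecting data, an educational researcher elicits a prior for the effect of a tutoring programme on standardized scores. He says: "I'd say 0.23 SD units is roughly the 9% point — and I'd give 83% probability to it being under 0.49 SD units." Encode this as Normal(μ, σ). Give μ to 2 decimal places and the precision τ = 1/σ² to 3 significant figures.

μ = 0.38, τ = 77.9

The p-quantile of Normal(μ,σ) is μ + z_p·σ, with z_{0.09} = -1.341 and z_{0.83} = 0.9542.
Eliminate σ: μ = (z₂·x₁ − z₁·x₂)/(z₂ − z₁) = (0.9542·0.23 − (-1.341)·0.49)/2.295 = 0.38.
Then σ = (x₂ − x₁)/(z₂ − z₁) = (0.49 − 0.23)/2.295 = 0.11.
Precision τ = 1/σ² = 1/0.1133² = 77.9.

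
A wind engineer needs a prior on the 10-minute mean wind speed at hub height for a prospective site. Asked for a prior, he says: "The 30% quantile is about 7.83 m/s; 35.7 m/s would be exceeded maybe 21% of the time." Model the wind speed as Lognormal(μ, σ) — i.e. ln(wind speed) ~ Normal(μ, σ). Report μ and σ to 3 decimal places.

If T ~ Lognormal(μ,σ) then ln T ~ Normal(μ,σ), so the p-quantile of ln T is μ + z_p·σ.
ln(7.83) = 2.058 and ln(35.7) = 3.575; z_{0.3} = -0.5244, z_{0.79} = 0.8064.
σ = (3.575 − 2.058)/(0.8064 − (-0.5244)) = 1.140.
μ = 2.058 − (-0.5244)·1.140 = 2.656.

μ ≈ 2.656, σ ≈ 1.140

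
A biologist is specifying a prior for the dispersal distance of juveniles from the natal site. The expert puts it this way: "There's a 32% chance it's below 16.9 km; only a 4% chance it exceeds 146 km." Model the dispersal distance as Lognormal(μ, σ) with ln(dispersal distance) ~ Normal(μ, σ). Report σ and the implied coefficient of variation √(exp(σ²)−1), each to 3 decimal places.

σ ≈ 0.972, CV ≈ 1.254

If T ~ Lognormal(μ,σ) then ln T ~ Normal(μ,σ), so the p-quantile of ln T is μ + z_p·σ.
ln(16.9) = 2.827 and ln(146) = 4.984; z_{0.32} = -0.4677, z_{0.96} = 1.751.
σ = (4.984 − 2.827)/(1.751 − (-0.4677)) = 0.972.
μ = 2.827 − (-0.4677)·0.972 = 3.282.
CV = √(exp(σ²)−1) = √(exp(0.9448)−1) = 1.254.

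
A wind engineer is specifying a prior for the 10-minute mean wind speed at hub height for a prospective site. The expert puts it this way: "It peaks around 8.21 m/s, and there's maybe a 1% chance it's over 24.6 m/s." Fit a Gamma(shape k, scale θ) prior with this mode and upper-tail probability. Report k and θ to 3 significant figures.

k ≈ 4.74, θ ≈ 2.2

Gamma(k,θ) with k>1 has mode (k−1)θ, so θ = 8.21/(k−1).
Need P(X < 24.6) = 0.99 with θ tied to k this way. Start at k = 2, θ = 8.21: P(X<24.6) ≈ 0.800.
Too low — raise k to concentrate. Iterating converges to k ≈ 4.74.
Then θ = 8.21/(4.74−1) ≈ 2.2.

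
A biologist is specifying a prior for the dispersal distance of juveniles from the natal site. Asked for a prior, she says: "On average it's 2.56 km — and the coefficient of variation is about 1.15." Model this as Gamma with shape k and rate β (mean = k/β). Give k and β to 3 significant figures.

For Gamma(k, rate β): mean = k/β, variance = k/β², so CV = 1/√k.
CV = 1.15, hence k = 1/CV² = 0.756.
Then β = k/mean = 0.756/2.56 = 0.295.

k ≈ 0.756, β ≈ 0.295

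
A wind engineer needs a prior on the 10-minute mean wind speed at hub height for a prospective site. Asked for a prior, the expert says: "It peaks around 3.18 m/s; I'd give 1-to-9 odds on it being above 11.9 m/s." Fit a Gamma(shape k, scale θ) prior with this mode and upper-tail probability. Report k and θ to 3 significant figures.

k ≈ 2.07, θ ≈ 2.98

Gamma(k,θ) with k>1 has mode (k−1)θ, so θ = 3.18/(k−1).
Need P(X < 11.9) = 0.9 with θ tied to k this way. Start at k = 2, θ = 3.18: P(X<11.9) ≈ 0.888.
Too low — raise k to concentrate. Iterating converges to k ≈ 2.07.
Then θ = 3.18/(2.07−1) ≈ 2.98.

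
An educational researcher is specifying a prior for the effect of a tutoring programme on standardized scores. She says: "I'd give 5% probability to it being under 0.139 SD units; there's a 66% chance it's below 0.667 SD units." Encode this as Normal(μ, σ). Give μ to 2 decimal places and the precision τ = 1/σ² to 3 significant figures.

μ = 0.56, τ = 15.2

For Normal(μ,σ), the p-quantile is μ + z_p·σ. Here z_{0.05} = -1.645, z_{0.66} = 0.4125.
So 0.139 = μ − 1.645σ and 0.667 = μ + 0.4125σ.
Subtracting: σ = (0.667 − 0.139)/(0.4125 − (-1.645)) = 0.26.
Then μ = 0.139 − (-1.645)·0.26 = 0.56.
Precision τ = 1/σ² = 1/0.2566² = 15.2.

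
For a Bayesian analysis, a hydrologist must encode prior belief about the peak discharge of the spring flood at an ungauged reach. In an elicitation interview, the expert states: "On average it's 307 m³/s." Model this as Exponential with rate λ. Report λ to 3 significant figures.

Exponential mean = 1/λ, so λ = 1/307.0 = 0.00326.

λ ≈ 0.00326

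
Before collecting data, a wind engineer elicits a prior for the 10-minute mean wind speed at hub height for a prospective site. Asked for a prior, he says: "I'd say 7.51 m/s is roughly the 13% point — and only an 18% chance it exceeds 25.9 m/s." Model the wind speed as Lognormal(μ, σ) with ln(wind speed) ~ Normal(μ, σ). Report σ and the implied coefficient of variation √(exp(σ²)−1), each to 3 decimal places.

If T ~ Lognormal(μ,σ) then ln T ~ Normal(μ,σ), so the p-quantile of ln T is μ + z_p·σ.
ln(7.51) = 2.016 and ln(25.9) = 3.254; z_{0.13} = -1.126, z_{0.82} = 0.9154.
σ = (3.254 − 2.016)/(0.9154 − (-1.126)) = 0.606.
μ = 2.016 − (-1.126)·0.606 = 2.699.
CV = √(exp(σ²)−1) = √(exp(0.3677)−1) = 0.667.

σ ≈ 0.606, CV ≈ 0.667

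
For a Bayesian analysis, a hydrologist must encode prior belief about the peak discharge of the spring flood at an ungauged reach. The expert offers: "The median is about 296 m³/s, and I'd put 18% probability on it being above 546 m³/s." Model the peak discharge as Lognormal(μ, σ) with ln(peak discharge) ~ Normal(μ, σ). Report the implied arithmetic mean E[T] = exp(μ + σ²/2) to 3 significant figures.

If T ~ Lognormal(μ,σ) then ln T ~ Normal(μ,σ), so the p-quantile of ln T is μ + z_p·σ.
ln(296) = 5.69 and ln(546) = 6.303; z_{0.5} = 0, z_{0.82} = 0.9154.
σ = (6.303 − 5.69)/(0.9154 − (0)) = 0.669.
μ = 5.69 − (0)·0.669 = 5.690.
E[T] = exp(μ + σ²/2) = exp(5.690 + 0.2237) = 370 m³/s.

E[T] ≈ 370 m³/s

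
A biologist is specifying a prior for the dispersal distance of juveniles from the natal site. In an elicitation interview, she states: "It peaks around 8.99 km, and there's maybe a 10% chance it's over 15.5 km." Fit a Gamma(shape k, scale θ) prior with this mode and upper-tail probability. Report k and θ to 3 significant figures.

Gamma(k,θ) with k>1 has mode (k−1)θ, so θ = 8.99/(k−1).
Need P(X < 15.5) = 0.9 with θ tied to k this way. Start at k = 2, θ = 8.99: P(X<15.5) ≈ 0.514.
Too low — raise k to concentrate. Iterating converges to k ≈ 7.39.
Then θ = 8.99/(7.39−1) ≈ 1.41.

k ≈ 7.39, θ ≈ 1.41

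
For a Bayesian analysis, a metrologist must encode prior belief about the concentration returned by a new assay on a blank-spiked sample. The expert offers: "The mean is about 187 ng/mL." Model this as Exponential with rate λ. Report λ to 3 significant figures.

Exponential mean = 1/λ, so λ = 1/187.0 = 0.00535.

λ ≈ 0.00535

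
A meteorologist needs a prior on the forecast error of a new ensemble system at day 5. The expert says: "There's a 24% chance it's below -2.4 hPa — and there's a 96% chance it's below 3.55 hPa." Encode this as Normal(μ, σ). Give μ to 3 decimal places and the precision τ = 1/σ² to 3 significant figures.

μ = -0.690, τ = 0.171

The p-quantile of Normal(μ,σ) is μ + z_p·σ, with z_{0.24} = -0.7063 and z_{0.96} = 1.751.
Eliminate σ: μ = (z₂·x₁ − z₁·x₂)/(z₂ − z₁) = (1.751·-2.4 − (-0.7063)·3.55)/2.457 = -0.690.
Then σ = (x₂ − x₁)/(z₂ − z₁) = (3.55 − -2.4)/2.457 = 2.422.
Precision τ = 1/σ² = 1/2.422² = 0.171.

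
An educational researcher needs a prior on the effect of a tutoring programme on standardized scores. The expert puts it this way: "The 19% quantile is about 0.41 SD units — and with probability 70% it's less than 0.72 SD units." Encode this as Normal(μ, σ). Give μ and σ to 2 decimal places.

μ = 0.60, σ = 0.22

For Normal(μ,σ), the p-quantile is μ + z_p·σ. Here z_{0.19} = -0.8779, z_{0.7} = 0.5244.
So 0.41 = μ − 0.8779σ and 0.72 = μ + 0.5244σ.
Subtracting: σ = (0.72 − 0.41)/(0.5244 − (-0.8779)) = 0.22.
Then μ = 0.41 − (-0.8779)·0.22 = 0.60.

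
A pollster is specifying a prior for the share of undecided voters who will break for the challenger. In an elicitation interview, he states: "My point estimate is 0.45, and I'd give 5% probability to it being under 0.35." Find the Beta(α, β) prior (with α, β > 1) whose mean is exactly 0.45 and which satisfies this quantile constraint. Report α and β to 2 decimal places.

With mean 0.45 fixed, write α = 0.45s, β = 0.55s where s = α+β.
Need P(θ < 0.35) = 0.05 under Beta(0.45s, 0.55s). Normal approximation: (q−m)/√(m(1−m)/s) ≈ z_{0.05} = -1.64, so s ≈ 0.45·0.55·(-1.64)²/(0.35−0.45)² = 67.0.
At s = 67.0: P(θ<0.35) ≈ 0.047. Adjusting to match 0.05 gives s ≈ 64.92.
So α = 0.45·64.92 ≈ 29.21, β = 0.55·64.92 ≈ 35.71.

α ≈ 29.21, β ≈ 35.71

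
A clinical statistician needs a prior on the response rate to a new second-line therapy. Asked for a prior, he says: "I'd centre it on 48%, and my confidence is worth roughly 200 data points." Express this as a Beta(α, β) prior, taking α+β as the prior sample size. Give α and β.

Under the effective-sample-size interpretation, Beta(α, β) has prior mean α/(α+β) and prior sample size α+β.
So α+β = 200 and α/(α+β) = 0.48, giving α = 0.48·200 = 96 and β = 200 − 96 = 104.

α = 96, β = 104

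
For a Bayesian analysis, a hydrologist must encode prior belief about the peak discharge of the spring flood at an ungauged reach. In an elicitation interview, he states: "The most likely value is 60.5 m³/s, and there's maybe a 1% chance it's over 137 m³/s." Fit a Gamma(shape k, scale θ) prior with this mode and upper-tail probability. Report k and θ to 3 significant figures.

k ≈ 8.17, θ ≈ 8.43

Gamma(k,θ) with k>1 has mode (k−1)θ, so θ = 60.5/(k−1).
Need P(X < 137) = 0.99 with θ tied to k this way. Start at k = 2, θ = 60.5: P(X<137) ≈ 0.661.
Too low — raise k to concentrate. Iterating converges to k ≈ 8.17.
Then θ = 60.5/(8.17−1) ≈ 8.43.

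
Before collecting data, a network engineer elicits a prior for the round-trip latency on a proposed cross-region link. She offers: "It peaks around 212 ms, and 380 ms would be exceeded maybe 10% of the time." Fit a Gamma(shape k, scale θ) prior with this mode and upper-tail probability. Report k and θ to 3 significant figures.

Gamma(k,θ) with k>1 has mode (k−1)θ, so θ = 212/(k−1).
Need P(X < 380) = 0.9 with θ tied to k this way. Start at k = 2, θ = 212: P(X<380) ≈ 0.535.
Too low — raise k to concentrate. Iterating converges to k ≈ 6.59.
Then θ = 212/(6.59−1) ≈ 37.9.

k ≈ 6.59, θ ≈ 37.9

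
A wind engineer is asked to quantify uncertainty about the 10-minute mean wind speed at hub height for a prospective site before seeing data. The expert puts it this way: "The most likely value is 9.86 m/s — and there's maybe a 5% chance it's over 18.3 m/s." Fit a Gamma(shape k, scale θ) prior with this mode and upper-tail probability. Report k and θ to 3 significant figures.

Gamma(k,θ) with k>1 has mode (k−1)θ, so θ = 9.86/(k−1).
Need P(X < 18.3) = 0.95 with θ tied to k this way. Start at k = 2, θ = 9.86: P(X<18.3) ≈ 0.554.
Too low — raise k to concentrate. Iterating converges to k ≈ 8.28.
Then θ = 9.86/(8.28−1) ≈ 1.35.

k ≈ 8.28, θ ≈ 1.35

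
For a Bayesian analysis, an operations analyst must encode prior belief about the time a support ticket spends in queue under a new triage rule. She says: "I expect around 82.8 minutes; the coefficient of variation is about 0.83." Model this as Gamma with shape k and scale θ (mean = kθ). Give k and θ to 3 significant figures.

For Gamma(k, scale θ): mean = kθ, variance = kθ², so CV = 1/√k.
CV = 0.83, hence k = 1/CV² = 1.45.
Then θ = mean/k = 82.8/1.45 = 57.

k ≈ 1.45, θ ≈ 57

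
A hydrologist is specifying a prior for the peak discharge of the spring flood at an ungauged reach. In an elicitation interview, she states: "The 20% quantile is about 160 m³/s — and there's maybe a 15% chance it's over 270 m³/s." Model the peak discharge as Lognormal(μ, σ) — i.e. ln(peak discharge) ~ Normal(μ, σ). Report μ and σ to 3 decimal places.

If T ~ Lognormal(μ,σ) then ln T ~ Normal(μ,σ), so the p-quantile of ln T is μ + z_p·σ.
ln(160) = 5.075 and ln(270) = 5.598; z_{0.2} = -0.8416, z_{0.85} = 1.036.
σ = (5.598 − 5.075)/(1.036 − (-0.8416)) = 0.279.
μ = 5.075 − (-0.8416)·0.279 = 5.310.

μ ≈ 5.310, σ ≈ 0.279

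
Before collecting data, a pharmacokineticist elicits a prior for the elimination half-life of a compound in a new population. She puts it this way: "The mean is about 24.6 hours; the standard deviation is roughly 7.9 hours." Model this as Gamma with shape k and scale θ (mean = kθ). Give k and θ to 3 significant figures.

For Gamma(k, scale θ): mean = kθ, variance = kθ², so CV = 1/√k.
CV = SD/mean = 7.9/24.6 = 0.3211, hence k = 1/CV² = 9.7.
Then θ = mean/k = 24.6/9.7 = 2.54.

k ≈ 9.7, θ ≈ 2.54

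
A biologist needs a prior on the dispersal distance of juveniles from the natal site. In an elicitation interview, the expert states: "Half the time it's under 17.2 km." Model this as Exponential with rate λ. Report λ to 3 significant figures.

λ ≈ 0.0403

Exponential median = ln 2 / λ, so λ = ln 2 / 17.2 = 0.0403.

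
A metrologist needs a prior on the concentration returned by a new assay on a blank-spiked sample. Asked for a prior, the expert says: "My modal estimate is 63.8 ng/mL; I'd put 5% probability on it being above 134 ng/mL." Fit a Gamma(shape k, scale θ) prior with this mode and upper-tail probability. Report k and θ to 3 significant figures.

k ≈ 6.02, θ ≈ 12.7

Gamma(k,θ) with k>1 has mode (k−1)θ, so θ = 63.8/(k−1).
Need P(X < 134) = 0.95 with θ tied to k this way. Start at k = 2, θ = 63.8: P(X<134) ≈ 0.620.
Too low — raise k to concentrate. Iterating converges to k ≈ 6.02.
Then θ = 63.8/(6.02−1) ≈ 12.7.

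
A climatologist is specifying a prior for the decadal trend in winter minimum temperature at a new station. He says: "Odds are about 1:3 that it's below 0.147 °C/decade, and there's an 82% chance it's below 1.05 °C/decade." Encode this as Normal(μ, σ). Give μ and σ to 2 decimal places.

μ = 0.53, σ = 0.57

The p-quantile of Normal(μ,σ) is μ + z_p·σ, with z_{0.25} = -0.6745 and z_{0.82} = 0.9154.
Eliminate σ: μ = (z₂·x₁ − z₁·x₂)/(z₂ − z₁) = (0.9154·0.147 − (-0.6745)·1.05)/1.59 = 0.53.
Then σ = (x₂ − x₁)/(z₂ − z₁) = (1.05 − 0.147)/1.59 = 0.57.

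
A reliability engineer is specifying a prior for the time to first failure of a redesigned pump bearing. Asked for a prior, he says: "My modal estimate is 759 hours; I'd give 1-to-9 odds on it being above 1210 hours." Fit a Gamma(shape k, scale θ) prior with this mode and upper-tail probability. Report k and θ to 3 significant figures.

Gamma(k,θ) with k>1 has mode (k−1)θ, so θ = 759/(k−1).
Need P(X < 1210) = 0.9 with θ tied to k this way. Start at k = 2, θ = 759: P(X<1210) ≈ 0.473.
Too low — raise k to concentrate. Iterating converges to k ≈ 9.63.
Then θ = 759/(9.63−1) ≈ 87.9.

k ≈ 9.63, θ ≈ 87.9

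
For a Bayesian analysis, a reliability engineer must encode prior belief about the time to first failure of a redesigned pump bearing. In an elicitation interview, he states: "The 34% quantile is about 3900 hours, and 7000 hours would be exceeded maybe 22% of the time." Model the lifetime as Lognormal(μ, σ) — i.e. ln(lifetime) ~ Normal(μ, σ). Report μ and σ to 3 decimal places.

If T ~ Lognormal(μ,σ) then ln T ~ Normal(μ,σ), so the p-quantile of ln T is μ + z_p·σ.
ln(3900) = 8.269 and ln(7000) = 8.854; z_{0.34} = -0.4125, z_{0.78} = 0.7722.
σ = (8.854 − 8.269)/(0.7722 − (-0.4125)) = 0.494.
μ = 8.269 − (-0.4125)·0.494 = 8.472.

μ ≈ 8.472, σ ≈ 0.494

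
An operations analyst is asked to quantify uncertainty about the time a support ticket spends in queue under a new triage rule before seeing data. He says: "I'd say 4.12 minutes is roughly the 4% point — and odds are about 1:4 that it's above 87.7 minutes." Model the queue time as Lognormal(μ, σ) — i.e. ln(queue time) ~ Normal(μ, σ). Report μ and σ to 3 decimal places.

If T ~ Lognormal(μ,σ) then ln T ~ Normal(μ,σ), so the p-quantile of ln T is μ + z_p·σ.
ln(4.12) = 1.416 and ln(87.7) = 4.474; z_{0.04} = -1.751, z_{0.8} = 0.8416.
σ = (4.474 − 1.416)/(0.8416 − (-1.751)) = 1.180.
μ = 1.416 − (-1.751)·1.180 = 3.481.

μ ≈ 3.481, σ ≈ 1.180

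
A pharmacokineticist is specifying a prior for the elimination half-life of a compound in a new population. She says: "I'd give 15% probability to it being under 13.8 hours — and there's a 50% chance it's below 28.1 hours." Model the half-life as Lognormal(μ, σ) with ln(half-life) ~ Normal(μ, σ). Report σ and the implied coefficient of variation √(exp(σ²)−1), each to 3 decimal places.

If T ~ Lognormal(μ,σ) then ln T ~ Normal(μ,σ), so the p-quantile of ln T is μ + z_p·σ.
ln(13.8) = 2.625 and ln(28.1) = 3.336; z_{0.15} = -1.036, z_{0.5} = 0.
σ = (3.336 − 2.625)/(0 − (-1.036)) = 0.686.
μ = 2.625 − (-1.036)·0.686 = 3.336.
CV = √(exp(σ²)−1) = √(exp(0.4707)−1) = 0.775.

σ ≈ 0.686, CV ≈ 0.775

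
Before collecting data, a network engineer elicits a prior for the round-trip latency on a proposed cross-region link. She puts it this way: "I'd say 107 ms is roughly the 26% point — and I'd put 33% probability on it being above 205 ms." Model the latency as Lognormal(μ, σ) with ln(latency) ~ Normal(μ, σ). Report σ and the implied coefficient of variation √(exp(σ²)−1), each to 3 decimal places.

σ ≈ 0.600, CV ≈ 0.659

If T ~ Lognormal(μ,σ) then ln T ~ Normal(μ,σ), so the p-quantile of ln T is μ + z_p·σ.
ln(107) = 4.673 and ln(205) = 5.323; z_{0.26} = -0.6433, z_{0.67} = 0.4399.
σ = (5.323 − 4.673)/(0.4399 − (-0.6433)) = 0.600.
μ = 4.673 − (-0.6433)·0.600 = 5.059.
CV = √(exp(σ²)−1) = √(exp(0.3603)−1) = 0.659.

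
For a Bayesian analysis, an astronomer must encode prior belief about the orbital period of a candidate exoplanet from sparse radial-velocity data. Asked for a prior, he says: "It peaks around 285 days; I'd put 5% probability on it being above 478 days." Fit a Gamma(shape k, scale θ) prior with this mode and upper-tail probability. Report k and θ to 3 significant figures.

k ≈ 11.4, θ ≈ 27.3

Gamma(k,θ) with k>1 has mode (k−1)θ, so θ = 285/(k−1).
Need P(X < 478) = 0.95 with θ tied to k this way. Start at k = 2, θ = 285: P(X<478) ≈ 0.500.
Too low — raise k to concentrate. Iterating converges to k ≈ 11.4.
Then θ = 285/(11.4−1) ≈ 27.3.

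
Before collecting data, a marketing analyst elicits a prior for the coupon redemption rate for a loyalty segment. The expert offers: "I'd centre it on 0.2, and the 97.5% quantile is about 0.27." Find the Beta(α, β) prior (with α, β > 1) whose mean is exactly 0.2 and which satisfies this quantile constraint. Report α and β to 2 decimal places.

With mean 0.2 fixed, write α = 0.2s, β = 0.8s where s = α+β.
Need P(θ < 0.27) = 0.975 under Beta(0.2s, 0.8s). Normal approximation: (q−m)/√(m(1−m)/s) ≈ z_{0.975} = 1.96, so s ≈ 0.2·0.8·(1.96)²/(0.27−0.2)² = 125.4.
At s = 125.4: P(θ<0.27) ≈ 0.969. Adjusting to match 0.975 gives s ≈ 139.57.
So α = 0.2·139.57 ≈ 27.91, β = 0.8·139.57 ≈ 111.65.

α ≈ 27.91, β ≈ 111.65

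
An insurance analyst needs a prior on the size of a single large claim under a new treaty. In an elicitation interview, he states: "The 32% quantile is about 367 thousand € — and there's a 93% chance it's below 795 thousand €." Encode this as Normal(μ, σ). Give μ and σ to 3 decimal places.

μ = 469.998, σ = 220.222

The p-quantile of Normal(μ,σ) is μ + z_p·σ, with z_{0.32} = -0.4677 and z_{0.93} = 1.476.
Eliminate σ: μ = (z₂·x₁ − z₁·x₂)/(z₂ − z₁) = (1.476·367 − (-0.4677)·795)/1.943 = 469.998.
Then σ = (x₂ − x₁)/(z₂ − z₁) = (795 − 367)/1.943 = 220.222.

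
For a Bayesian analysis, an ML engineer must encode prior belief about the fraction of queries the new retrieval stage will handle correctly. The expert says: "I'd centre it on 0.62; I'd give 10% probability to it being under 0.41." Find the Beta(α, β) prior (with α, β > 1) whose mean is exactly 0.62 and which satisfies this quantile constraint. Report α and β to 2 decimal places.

With mean 0.62 fixed, write α = 0.62s, β = 0.38s where s = α+β.
Need P(θ < 0.41) = 0.1 under Beta(0.62s, 0.38s). Normal approximation: (q−m)/√(m(1−m)/s) ≈ z_{0.1} = -1.28, so s ≈ 0.62·0.38·(-1.28)²/(0.41−0.62)² = 8.8.
At s = 8.8: P(θ<0.41) ≈ 0.102. Adjusting to match 0.1 gives s ≈ 8.91.
So α = 0.62·8.91 ≈ 5.53, β = 0.38·8.91 ≈ 3.39.

α ≈ 5.53, β ≈ 3.39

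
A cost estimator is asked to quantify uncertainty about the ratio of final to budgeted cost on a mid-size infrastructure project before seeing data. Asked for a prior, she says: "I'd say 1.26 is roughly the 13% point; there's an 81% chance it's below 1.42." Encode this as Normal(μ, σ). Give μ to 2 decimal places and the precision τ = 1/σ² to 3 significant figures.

For Normal(μ,σ), the p-quantile is μ + z_p·σ. Here z_{0.13} = -1.126, z_{0.81} = 0.8779.
So 1.26 = μ − 1.126σ and 1.42 = μ + 0.8779σ.
Subtracting: σ = (1.42 − 1.26)/(0.8779 − (-1.126)) = 0.08.
Then μ = 1.26 − (-1.126)·0.08 = 1.35.
Precision τ = 1/σ² = 1/0.07983² = 157.

μ = 1.35, τ = 157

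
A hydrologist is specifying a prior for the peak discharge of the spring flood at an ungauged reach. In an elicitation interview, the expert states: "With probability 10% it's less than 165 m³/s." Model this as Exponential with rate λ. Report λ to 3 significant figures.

P(T < 165.0) = 1 − e^(−λ·165.0) = 0.1, so λ = −ln(1−0.1)/165.0 = −ln(0.9)/165.0 = 0.000639.

λ ≈ 0.000639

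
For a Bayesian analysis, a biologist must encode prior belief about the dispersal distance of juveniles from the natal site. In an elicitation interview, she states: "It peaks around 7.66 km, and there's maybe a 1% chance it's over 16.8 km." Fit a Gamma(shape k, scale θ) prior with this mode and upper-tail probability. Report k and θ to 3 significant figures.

k ≈ 8.82, θ ≈ 0.979

Gamma(k,θ) with k>1 has mode (k−1)θ, so θ = 7.66/(k−1).
Need P(X < 16.8) = 0.99 with θ tied to k this way. Start at k = 2, θ = 7.66: P(X<16.8) ≈ 0.644.
Too low — raise k to concentrate. Iterating converges to k ≈ 8.82.
Then θ = 7.66/(8.82−1) ≈ 0.979.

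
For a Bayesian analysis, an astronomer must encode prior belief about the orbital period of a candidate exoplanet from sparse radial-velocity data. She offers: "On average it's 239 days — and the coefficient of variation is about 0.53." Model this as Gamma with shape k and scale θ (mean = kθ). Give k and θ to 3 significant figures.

For Gamma(k, scale θ): mean = kθ, variance = kθ², so CV = 1/√k.
CV = 0.53, hence k = 1/CV² = 3.56.
Then θ = mean/k = 239/3.56 = 67.1.

k ≈ 3.56, θ ≈ 67.1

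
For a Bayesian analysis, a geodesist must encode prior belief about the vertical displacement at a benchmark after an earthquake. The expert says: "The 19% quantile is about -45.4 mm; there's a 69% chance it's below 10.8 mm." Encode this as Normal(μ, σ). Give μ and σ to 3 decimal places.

For Normal(μ,σ), the p-quantile is μ + z_p·σ. Here z_{0.19} = -0.8779, z_{0.69} = 0.4959.
So -45.4 = μ − 0.8779σ and 10.8 = μ + 0.4959σ.
Subtracting: σ = (10.8 − -45.4)/(0.4959 − (-0.8779)) = 40.910.
Then μ = -45.4 − (-0.8779)·40.910 = -9.485.

μ = -9.485, σ = 40.910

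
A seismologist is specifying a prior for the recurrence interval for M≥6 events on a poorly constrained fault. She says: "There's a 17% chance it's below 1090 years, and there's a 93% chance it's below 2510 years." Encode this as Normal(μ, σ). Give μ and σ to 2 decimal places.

μ = 1647.59, σ = 584.37

The p-quantile of Normal(μ,σ) is μ + z_p·σ, with z_{0.17} = -0.9542 and z_{0.93} = 1.476.
Eliminate σ: μ = (z₂·x₁ − z₁·x₂)/(z₂ − z₁) = (1.476·1090 − (-0.9542)·2510)/2.43 = 1647.59.
Then σ = (x₂ − x₁)/(z₂ − z₁) = (2510 − 1090)/2.43 = 584.37.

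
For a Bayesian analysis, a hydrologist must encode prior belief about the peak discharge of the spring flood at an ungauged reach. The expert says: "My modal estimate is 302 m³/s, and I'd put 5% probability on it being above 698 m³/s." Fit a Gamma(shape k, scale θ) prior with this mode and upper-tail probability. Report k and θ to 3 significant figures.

Gamma(k,θ) with k>1 has mode (k−1)θ, so θ = 302/(k−1).
Need P(X < 698) = 0.95 with θ tied to k this way. Start at k = 2, θ = 302: P(X<698) ≈ 0.672.
Too low — raise k to concentrate. Iterating converges to k ≈ 4.9.
Then θ = 302/(4.9−1) ≈ 77.4.

k ≈ 4.9, θ ≈ 77.4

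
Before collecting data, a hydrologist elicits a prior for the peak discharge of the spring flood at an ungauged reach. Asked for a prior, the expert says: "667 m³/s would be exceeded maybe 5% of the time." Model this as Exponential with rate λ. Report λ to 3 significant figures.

P(T > 667.0) = e^(−λ·667.0) = 0.05, so λ = −ln(0.05)/667.0 = 0.00449.

λ ≈ 0.00449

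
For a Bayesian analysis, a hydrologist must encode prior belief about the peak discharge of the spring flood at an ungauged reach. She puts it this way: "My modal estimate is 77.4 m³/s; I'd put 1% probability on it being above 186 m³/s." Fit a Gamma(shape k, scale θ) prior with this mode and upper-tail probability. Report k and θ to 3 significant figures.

Gamma(k,θ) with k>1 has mode (k−1)θ, so θ = 77.4/(k−1).
Need P(X < 186) = 0.99 with θ tied to k this way. Start at k = 2, θ = 77.4: P(X<186) ≈ 0.692.
Too low — raise k to concentrate. Iterating converges to k ≈ 7.16.
Then θ = 77.4/(7.16−1) ≈ 12.6.

k ≈ 7.16, θ ≈ 12.6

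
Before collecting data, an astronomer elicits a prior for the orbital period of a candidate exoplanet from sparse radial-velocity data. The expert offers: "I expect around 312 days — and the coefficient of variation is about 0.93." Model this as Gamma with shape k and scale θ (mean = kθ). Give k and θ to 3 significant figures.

k ≈ 1.16, θ ≈ 270

For Gamma(k, scale θ): mean = kθ, variance = kθ², so CV = 1/√k.
CV = 0.93, hence k = 1/CV² = 1.16.
Then θ = mean/k = 312/1.16 = 270.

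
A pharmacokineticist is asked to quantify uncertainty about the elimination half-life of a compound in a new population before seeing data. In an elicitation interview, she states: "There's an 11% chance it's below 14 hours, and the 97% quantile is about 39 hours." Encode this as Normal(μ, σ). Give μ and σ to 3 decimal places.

The p-quantile of Normal(μ,σ) is μ + z_p·σ, with z_{0.11} = -1.227 and z_{0.97} = 1.881.
Eliminate σ: μ = (z₂·x₁ − z₁·x₂)/(z₂ − z₁) = (1.881·14 − (-1.227)·39)/3.107 = 23.868.
Then σ = (x₂ − x₁)/(z₂ − z₁) = (39 − 14)/3.107 = 8.046.

μ = 23.868, σ = 8.046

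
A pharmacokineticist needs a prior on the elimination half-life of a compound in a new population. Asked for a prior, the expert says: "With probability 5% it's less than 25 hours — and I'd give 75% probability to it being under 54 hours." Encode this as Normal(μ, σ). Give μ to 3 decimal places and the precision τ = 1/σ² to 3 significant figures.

The p-quantile of Normal(μ,σ) is μ + z_p·σ, with z_{0.05} = -1.645 and z_{0.75} = 0.6745.
Eliminate σ: μ = (z₂·x₁ − z₁·x₂)/(z₂ − z₁) = (0.6745·25 − (-1.645)·54)/2.319 = 45.566.
Then σ = (x₂ − x₁)/(z₂ − z₁) = (54 − 25)/2.319 = 12.504.
Precision τ = 1/σ² = 1/12.5² = 0.0064.

μ = 45.566, τ = 0.0064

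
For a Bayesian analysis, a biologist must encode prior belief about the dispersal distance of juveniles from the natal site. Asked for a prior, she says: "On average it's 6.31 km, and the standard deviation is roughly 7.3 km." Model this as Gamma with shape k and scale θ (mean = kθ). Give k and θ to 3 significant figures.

For Gamma(k, scale θ): mean = kθ, variance = kθ², so CV = 1/√k.
CV = SD/mean = 7.3/6.31 = 1.157, hence k = 1/CV² = 0.747.
Then θ = mean/k = 6.31/0.747 = 8.45.

k ≈ 0.747, θ ≈ 8.45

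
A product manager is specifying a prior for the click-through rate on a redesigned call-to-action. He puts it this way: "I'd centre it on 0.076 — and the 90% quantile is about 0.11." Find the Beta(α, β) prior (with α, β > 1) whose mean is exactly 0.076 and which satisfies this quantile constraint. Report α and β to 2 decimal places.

α ≈ 8.15, β ≈ 99.03

With mean 0.076 fixed, write α = 0.076s, β = 0.924s where s = α+β.
Need P(θ < 0.11) = 0.9 under Beta(0.076s, 0.924s). Normal approximation: (q−m)/√(m(1−m)/s) ≈ z_{0.9} = 1.28, so s ≈ 0.076·0.924·(1.28)²/(0.11−0.076)² = 99.8.
At s = 99.8: P(θ<0.11) ≈ 0.893. Adjusting to match 0.9 gives s ≈ 107.18.
So α = 0.076·107.18 ≈ 8.15, β = 0.924·107.18 ≈ 99.03.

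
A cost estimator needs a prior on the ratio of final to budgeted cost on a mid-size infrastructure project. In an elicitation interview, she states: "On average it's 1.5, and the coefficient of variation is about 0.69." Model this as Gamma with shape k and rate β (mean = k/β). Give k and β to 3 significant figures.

k ≈ 2.1, β ≈ 1.4

For Gamma(k, rate β): mean = k/β, variance = k/β², so CV = 1/√k.
CV = 0.69, hence k = 1/CV² = 2.1.
Then β = k/mean = 2.1/1.5 = 1.4.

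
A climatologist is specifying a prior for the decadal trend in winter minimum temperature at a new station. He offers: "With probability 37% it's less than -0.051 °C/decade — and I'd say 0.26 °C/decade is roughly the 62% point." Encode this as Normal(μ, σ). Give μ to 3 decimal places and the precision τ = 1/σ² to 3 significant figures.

μ = 0.111, τ = 4.2

The p-quantile of Normal(μ,σ) is μ + z_p·σ, with z_{0.37} = -0.3319 and z_{0.62} = 0.3055.
Eliminate σ: μ = (z₂·x₁ − z₁·x₂)/(z₂ − z₁) = (0.3055·-0.051 − (-0.3319)·0.26)/0.6373 = 0.111.
Then σ = (x₂ − x₁)/(z₂ − z₁) = (0.26 − -0.051)/0.6373 = 0.488.
Precision τ = 1/σ² = 1/0.488² = 4.2.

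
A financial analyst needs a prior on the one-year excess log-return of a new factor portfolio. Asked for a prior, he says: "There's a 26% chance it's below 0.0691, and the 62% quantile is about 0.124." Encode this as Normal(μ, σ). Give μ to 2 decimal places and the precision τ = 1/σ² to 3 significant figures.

The p-quantile of Normal(μ,σ) is μ + z_p·σ, with z_{0.26} = -0.6433 and z_{0.62} = 0.3055.
Eliminate σ: μ = (z₂·x₁ − z₁·x₂)/(z₂ − z₁) = (0.3055·0.0691 − (-0.6433)·0.124)/0.9488 = 0.11.
Then σ = (x₂ − x₁)/(z₂ − z₁) = (0.124 − 0.0691)/0.9488 = 0.06.
Precision τ = 1/σ² = 1/0.05786² = 299.

μ = 0.11, τ = 299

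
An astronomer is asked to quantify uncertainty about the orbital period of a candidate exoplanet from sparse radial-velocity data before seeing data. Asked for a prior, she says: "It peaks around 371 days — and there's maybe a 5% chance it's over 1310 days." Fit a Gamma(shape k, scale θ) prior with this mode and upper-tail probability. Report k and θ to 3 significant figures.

Gamma(k,θ) with k>1 has mode (k−1)θ, so θ = 371/(k−1).
Need P(X < 1310) = 0.95 with θ tied to k this way. Start at k = 2, θ = 371: P(X<1310) ≈ 0.867.
Too low — raise k to concentrate. Iterating converges to k ≈ 2.62.
Then θ = 371/(2.62−1) ≈ 229.

k ≈ 2.62, θ ≈ 229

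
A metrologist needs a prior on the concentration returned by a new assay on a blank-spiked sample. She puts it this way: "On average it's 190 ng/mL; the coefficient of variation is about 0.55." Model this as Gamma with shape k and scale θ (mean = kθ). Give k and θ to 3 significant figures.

For Gamma(k, scale θ): mean = kθ, variance = kθ², so CV = 1/√k.
CV = 0.55, hence k = 1/CV² = 3.31.
Then θ = mean/k = 190/3.31 = 57.5.

k ≈ 3.31, θ ≈ 57.5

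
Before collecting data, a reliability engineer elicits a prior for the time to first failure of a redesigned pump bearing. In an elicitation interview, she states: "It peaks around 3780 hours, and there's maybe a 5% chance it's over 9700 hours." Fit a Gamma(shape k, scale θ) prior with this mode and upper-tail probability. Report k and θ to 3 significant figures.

k ≈ 4.05, θ ≈ 1240

Gamma(k,θ) with k>1 has mode (k−1)θ, so θ = 3780/(k−1).
Need P(X < 9700) = 0.95 with θ tied to k this way. Start at k = 2, θ = 3780: P(X<9700) ≈ 0.726.
Too low — raise k to concentrate. Iterating converges to k ≈ 4.05.
Then θ = 3780/(4.05−1) ≈ 1240.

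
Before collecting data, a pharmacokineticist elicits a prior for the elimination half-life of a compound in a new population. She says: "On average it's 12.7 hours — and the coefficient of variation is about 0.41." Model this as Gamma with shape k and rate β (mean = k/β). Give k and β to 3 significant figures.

For Gamma(k, rate β): mean = k/β, variance = k/β², so CV = 1/√k.
CV = 0.41, hence k = 1/CV² = 5.95.
Then β = k/mean = 5.95/12.7 = 0.468.

k ≈ 5.95, β ≈ 0.468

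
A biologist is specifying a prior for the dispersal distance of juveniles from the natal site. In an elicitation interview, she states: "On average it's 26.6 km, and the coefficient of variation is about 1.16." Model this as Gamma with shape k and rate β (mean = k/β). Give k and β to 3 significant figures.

k ≈ 0.743, β ≈ 0.0279

For Gamma(k, rate β): mean = k/β, variance = k/β², so CV = 1/√k.
CV = 1.16, hence k = 1/CV² = 0.743.
Then β = k/mean = 0.743/26.6 = 0.0279.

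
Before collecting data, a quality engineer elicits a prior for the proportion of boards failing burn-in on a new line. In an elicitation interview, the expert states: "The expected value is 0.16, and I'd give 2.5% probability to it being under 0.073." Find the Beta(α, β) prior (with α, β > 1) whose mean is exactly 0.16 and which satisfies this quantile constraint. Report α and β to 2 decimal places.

With mean 0.16 fixed, write α = 0.16s, β = 0.84s where s = α+β.
Need P(θ < 0.073) = 0.025 under Beta(0.16s, 0.84s). Normal approximation: (q−m)/√(m(1−m)/s) ≈ z_{0.025} = -1.96, so s ≈ 0.16·0.84·(-1.96)²/(0.073−0.16)² = 68.2.
At s = 68.2: P(θ<0.073) ≈ 0.010. Adjusting to match 0.025 gives s ≈ 49.68.
So α = 0.16·49.68 ≈ 7.95, β = 0.84·49.68 ≈ 41.73.

α ≈ 7.95, β ≈ 41.73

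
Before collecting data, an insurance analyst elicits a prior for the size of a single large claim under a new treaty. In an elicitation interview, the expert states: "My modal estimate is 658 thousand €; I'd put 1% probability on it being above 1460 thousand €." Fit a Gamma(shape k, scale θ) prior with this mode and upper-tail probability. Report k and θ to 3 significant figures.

k ≈ 8.58, θ ≈ 86.8

Gamma(k,θ) with k>1 has mode (k−1)θ, so θ = 658/(k−1).
Need P(X < 1460) = 0.99 with θ tied to k this way. Start at k = 2, θ = 658: P(X<1460) ≈ 0.650.
Too low — raise k to concentrate. Iterating converges to k ≈ 8.58.
Then θ = 658/(8.58−1) ≈ 86.8.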